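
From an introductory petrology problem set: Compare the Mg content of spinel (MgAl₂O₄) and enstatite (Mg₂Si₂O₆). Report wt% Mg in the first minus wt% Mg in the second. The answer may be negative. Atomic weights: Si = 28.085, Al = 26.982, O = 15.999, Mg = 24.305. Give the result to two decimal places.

-7.13 percentage points

First mineral: 24.305 g Mg in 142.265 g formula = 17.08 wt% Mg.
Second mineral: 48.610 g Mg in 200.774 g formula = 24.21 wt% Mg.
17.08% − 24.21% gives a difference of -7.13 percentage points.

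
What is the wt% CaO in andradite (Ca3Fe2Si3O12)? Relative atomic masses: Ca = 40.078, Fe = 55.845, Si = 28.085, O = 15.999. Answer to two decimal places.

33.11 wt%

Molar mass of Ca3Fe2Si3O12 = 3*40.078 + 2*55.845 + 3*28.085 + 12*15.999 = 508.167 g/mol.
Each formula unit contains 3 Ca, equivalent to 3/1 = 3.0000 mol CaO.
M(CaO) = 1×40.078 + 1×15.999 = 56.077 g/mol.
Mass of CaO per formula unit = 3.0000 × 56.077 = 168.231 g.
CaO wt% = 168.231 / 508.167 × 100 = 33.11%.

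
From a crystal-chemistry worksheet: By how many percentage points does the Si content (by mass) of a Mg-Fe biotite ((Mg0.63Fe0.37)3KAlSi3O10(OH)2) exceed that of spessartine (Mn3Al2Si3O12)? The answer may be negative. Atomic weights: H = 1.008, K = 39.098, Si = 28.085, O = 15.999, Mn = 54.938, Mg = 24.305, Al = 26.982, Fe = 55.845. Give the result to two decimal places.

M((Mg0.63Fe0.37)3KAlSi3O10(OH)2) = 452.263 g/mol, so wt% Si = 84.255/452.263 × 100 = 18.63%.
M(Mn3Al2Si3O12) = 495.021 g/mol, so wt% Si = 84.255/495.021 × 100 = 17.02%.
18.63 − 17.02 = 1.61 pp.

1.61 percentage points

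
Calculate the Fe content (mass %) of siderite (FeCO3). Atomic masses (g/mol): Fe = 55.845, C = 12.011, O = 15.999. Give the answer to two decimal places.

48.20 mass %

Molar mass of FeCO3: 1*55.845 + 1*12.011 + 3*15.999 = 115.853 g/mol.
Mass of Fe per formula unit: 1 × 55.845 = 55.845 g.
Weight fraction Fe = 55.845 / 115.853 = 0.4820.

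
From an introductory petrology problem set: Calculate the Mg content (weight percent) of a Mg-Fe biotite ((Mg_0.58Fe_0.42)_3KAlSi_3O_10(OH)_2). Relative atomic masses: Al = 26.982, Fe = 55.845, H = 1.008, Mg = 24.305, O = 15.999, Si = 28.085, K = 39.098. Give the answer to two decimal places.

9.25 weight percent

Molar mass of (Mg_0.58Fe_0.42)_3KAlSi_3O_10(OH)_2: 1.74·24.305 + 1.26·55.845 + 1·39.098 + 1·26.982 + 3·28.085 + 12·15.999 + 2·1.008 = 456.994 g/mol.
Mass of Mg per formula unit: 1.74 × 24.305 = 42.291 g.
Weight fraction Mg = 42.291 / 456.994 = 0.0925.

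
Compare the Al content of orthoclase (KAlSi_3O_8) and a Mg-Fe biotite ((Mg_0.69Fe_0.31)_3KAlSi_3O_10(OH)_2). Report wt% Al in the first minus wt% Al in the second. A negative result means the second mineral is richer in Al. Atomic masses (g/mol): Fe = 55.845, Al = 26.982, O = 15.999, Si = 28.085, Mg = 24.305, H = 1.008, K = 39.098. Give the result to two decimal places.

Al in KAlSi_3O_8: molar mass 278.327 g/mol; 1×26.982 = 26.982 g → 9.69 wt%.
Al in (Mg_0.69Fe_0.31)_3KAlSi_3O_10(OH)_2: molar mass 446.586 g/mol; 1×26.982 = 26.982 g → 6.04 wt%.
Difference = 9.69 − 6.04 = 3.65 percentage points.

3.65 percentage points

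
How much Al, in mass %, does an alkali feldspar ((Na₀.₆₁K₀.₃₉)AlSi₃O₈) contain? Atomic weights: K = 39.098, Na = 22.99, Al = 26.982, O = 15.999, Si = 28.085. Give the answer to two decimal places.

10.05 mass %

Formula mass = 0.61×22.99 + 0.39×39.098 + 1×26.982 + 3×28.085 + 8×15.999 = 268.501 g/mol, of which 26.982 g is Al.
So Al makes up 26.982/268.501 = 0.1005 of the mass, i.e. 10.05%.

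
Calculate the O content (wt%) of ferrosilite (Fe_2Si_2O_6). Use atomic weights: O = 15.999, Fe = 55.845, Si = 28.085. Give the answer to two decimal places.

M(Fe_2Si_2O_6) = 263.854 g/mol.
O contributes 6 × 15.999 = 95.994 g per mole.
95.994/263.854 = 0.3638 → 36.38%.

36.38 wt%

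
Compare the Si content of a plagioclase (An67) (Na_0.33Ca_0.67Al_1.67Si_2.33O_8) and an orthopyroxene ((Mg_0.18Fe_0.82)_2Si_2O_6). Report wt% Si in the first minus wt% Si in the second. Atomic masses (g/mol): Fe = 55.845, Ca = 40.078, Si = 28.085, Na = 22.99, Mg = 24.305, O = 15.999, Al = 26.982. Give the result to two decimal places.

1.73 percentage points

First mineral: 65.438 g Si in 272.929 g formula = 23.98 wt% Si.
Second mineral: 56.170 g Si in 252.500 g formula = 22.25 wt% Si.
23.98% − 22.25% gives a difference of 1.73 percentage points.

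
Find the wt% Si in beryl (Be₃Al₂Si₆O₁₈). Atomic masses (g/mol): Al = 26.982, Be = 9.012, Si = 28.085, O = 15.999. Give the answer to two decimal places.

Formula mass = 3·9.012 + 2·26.982 + 6·28.085 + 18·15.999 = 537.492 g/mol, of which 168.510 g is Si.
So Si makes up 168.510/537.492 = 0.3135 of the mass, i.e. 31.35%.

31.35 wt%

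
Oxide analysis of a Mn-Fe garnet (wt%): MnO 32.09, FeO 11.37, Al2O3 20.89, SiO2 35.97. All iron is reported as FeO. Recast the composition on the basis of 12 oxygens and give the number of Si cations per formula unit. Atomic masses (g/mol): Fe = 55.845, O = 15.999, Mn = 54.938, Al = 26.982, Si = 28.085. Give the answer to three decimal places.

32.09 wt% MnO ÷ 70.937 g/mol = 0.45237 mol, giving 0.45237 Mn and 0.45237 O.
11.37 wt% FeO ÷ 71.844 g/mol = 0.15826 mol, giving 0.15826 Fe and 0.15826 O.
20.89 wt% Al2O3 ÷ 101.961 g/mol = 0.20488 mol, giving 0.40976 Al and 0.61464 O.
35.97 wt% SiO2 ÷ 60.083 g/mol = 0.59867 mol, giving 0.59867 Si and 1.19734 O.
Oxygen sums to 2.42261; scaling by 12/2.42261 = 4.95334 puts the formula on 12 O.
Si: 0.59867 × 4.95334 = 2.965 atoms per formula unit.

2.965 Si apfu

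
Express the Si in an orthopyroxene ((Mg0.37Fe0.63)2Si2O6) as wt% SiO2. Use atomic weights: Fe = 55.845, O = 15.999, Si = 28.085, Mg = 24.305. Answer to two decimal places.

Molar mass of (Mg0.37Fe0.63)2Si2O6 = 0.74·24.305 + 1.26·55.845 + 2·28.085 + 6·15.999 = 240.514 g/mol.
Each formula unit contains 2 Si, equivalent to 2/1 = 2.0000 mol SiO2.
M(SiO2) = 1×28.085 + 2×15.999 = 60.083 g/mol.
Mass of SiO2 per formula unit = 2.0000 × 60.083 = 120.166 g.
SiO2 wt% = 120.166 / 240.514 × 100 = 49.96%.

49.96 wt%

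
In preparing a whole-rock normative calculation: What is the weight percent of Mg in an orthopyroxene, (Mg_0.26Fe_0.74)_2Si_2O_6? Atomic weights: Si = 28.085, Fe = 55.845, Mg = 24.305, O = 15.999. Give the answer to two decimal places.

M((Mg_0.26Fe_0.74)_2Si_2O_6) = 247.453 g/mol.
Mg contributes 0.52 × 24.305 = 12.639 g per mole.
12.639/247.453 = 0.0511 → 5.11%.

5.11 wt%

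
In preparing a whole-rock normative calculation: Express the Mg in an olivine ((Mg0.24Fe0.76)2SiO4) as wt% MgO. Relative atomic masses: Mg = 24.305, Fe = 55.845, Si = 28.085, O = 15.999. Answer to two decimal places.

Molar mass of (Mg0.24Fe0.76)2SiO4 = 0.48·24.305 + 1.52·55.845 + 1·28.085 + 4·15.999 = 188.632 g/mol.
Each formula unit contains 0.48 Mg, equivalent to 0.48/1 = 0.4800 mol MgO.
M(MgO) = 1×24.305 + 1×15.999 = 40.304 g/mol.
Mass of MgO per formula unit = 0.4800 × 40.304 = 19.346 g.
MgO wt% = 19.346 / 188.632 × 100 = 10.26%.

10.26 wt%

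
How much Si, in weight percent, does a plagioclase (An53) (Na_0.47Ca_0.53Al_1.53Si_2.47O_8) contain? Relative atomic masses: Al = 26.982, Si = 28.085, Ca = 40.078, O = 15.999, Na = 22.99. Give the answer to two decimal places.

Molar mass of Na_0.47Ca_0.53Al_1.53Si_2.47O_8: 0.47·22.99 + 0.53·40.078 + 1.53·26.982 + 2.47·28.085 + 8·15.999 = 270.691 g/mol.
Mass of Si per formula unit: 2.47 × 28.085 = 69.370 g.
Weight fraction Si = 69.370 / 270.691 = 0.2563.

25.63 weight percent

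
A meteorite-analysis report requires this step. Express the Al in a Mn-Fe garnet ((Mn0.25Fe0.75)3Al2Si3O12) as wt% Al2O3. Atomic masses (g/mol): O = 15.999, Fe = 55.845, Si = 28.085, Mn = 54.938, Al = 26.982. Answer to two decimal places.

M((Mn0.25Fe0.75)3Al2Si3O12) = 497.062 g/mol; M(Al2O3) = 101.961 g/mol.
Moles Al2O3 per formula unit = 2 Al ÷ 2 = 1.0000.
Al2O3 fraction = (1.0000 × 101.961) / 497.062 = 101.961/497.062 = 0.2051.

20.51 wt%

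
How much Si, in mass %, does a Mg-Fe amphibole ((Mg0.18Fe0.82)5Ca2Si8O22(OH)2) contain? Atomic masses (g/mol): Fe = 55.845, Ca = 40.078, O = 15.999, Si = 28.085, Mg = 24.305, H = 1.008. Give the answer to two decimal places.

23.86 mass %

M((Mg0.18Fe0.82)5Ca2Si8O22(OH)2) = 941.667 g/mol.
Si contributes 8 × 28.085 = 224.680 g per mole.
224.680/941.667 = 0.2386 → 23.86%.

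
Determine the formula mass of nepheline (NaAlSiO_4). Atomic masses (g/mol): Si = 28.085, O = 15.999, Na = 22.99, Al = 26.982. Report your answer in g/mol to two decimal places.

Na: 1 × 22.99 = 22.9900
Al: 1 × 26.982 = 26.9820
Si: 1 × 28.085 = 28.0850
O: 4 × 15.999 = 63.9960
Summing the contributions gives the formula mass.

142.05 g/mol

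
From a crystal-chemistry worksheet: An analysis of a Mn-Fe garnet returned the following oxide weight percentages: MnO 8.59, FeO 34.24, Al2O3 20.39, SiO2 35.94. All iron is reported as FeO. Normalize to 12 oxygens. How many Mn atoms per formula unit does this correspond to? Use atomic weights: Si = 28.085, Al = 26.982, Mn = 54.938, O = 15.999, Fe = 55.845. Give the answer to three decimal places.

0.607 Mn apfu

8.59 wt% MnO ÷ 70.937 g/mol = 0.12109 mol, giving 0.12109 Mn and 0.12109 O.
34.24 wt% FeO ÷ 71.844 g/mol = 0.47659 mol, giving 0.47659 Fe and 0.47659 O.
20.39 wt% Al2O3 ÷ 101.961 g/mol = 0.19998 mol, giving 0.39996 Al and 0.59994 O.
35.94 wt% SiO2 ÷ 60.083 g/mol = 0.59817 mol, giving 0.59817 Si and 1.19634 O.
Oxygen sums to 2.39396; scaling by 12/2.39396 = 5.01262 puts the formula on 12 O.
Mn: 0.12109 × 5.01262 = 0.607 atoms per formula unit.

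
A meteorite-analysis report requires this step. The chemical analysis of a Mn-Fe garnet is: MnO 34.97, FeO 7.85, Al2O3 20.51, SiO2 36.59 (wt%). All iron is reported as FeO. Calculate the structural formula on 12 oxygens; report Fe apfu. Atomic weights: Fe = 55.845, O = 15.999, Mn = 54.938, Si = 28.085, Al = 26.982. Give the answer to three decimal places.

MnO (M=70.937): mol = 0.49297; Mn = 0.49297, O = 0.49297.
FeO (M=71.844): mol = 0.10926; Fe = 0.10926, O = 0.10926.
Al2O3 (M=101.961): mol = 0.20116; Al = 0.40232, O = 0.60348.
SiO2 (M=60.083): mol = 0.60899; Si = 0.60899, O = 1.21798.
ΣO = 2.42369; factor = 12/ΣO = 4.95113.
Fe apfu = 0.10926 × 4.95113 = 0.541.

0.541 Fe apfu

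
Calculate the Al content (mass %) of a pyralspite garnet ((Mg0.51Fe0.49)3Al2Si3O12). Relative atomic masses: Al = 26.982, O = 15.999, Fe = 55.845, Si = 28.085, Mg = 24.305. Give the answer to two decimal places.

12.01 mass %

Molar mass of (Mg0.51Fe0.49)3Al2Si3O12: 1.53*24.305 + 1.47*55.845 + 2*26.982 + 3*28.085 + 12*15.999 = 449.486 g/mol.
Mass of Al per formula unit: 2 × 26.982 = 53.964 g.
Weight fraction Al = 53.964 / 449.486 = 0.1201.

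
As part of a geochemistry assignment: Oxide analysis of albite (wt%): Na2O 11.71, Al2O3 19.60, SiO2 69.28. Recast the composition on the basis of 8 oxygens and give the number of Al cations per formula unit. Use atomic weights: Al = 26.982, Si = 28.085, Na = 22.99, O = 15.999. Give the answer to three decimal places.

1.001 Al apfu

11.71 wt% Na2O ÷ 61.979 g/mol = 0.18893 mol, giving 0.37786 Na and 0.18893 O.
19.60 wt% Al2O3 ÷ 101.961 g/mol = 0.19223 mol, giving 0.38446 Al and 0.57669 O.
69.28 wt% SiO2 ÷ 60.083 g/mol = 1.15307 mol, giving 1.15307 Si and 2.30614 O.
Oxygen sums to 3.07176; scaling by 8/3.07176 = 2.60437 puts the formula on 8 O.
Al: 0.38446 × 2.60437 = 1.001 atoms per formula unit.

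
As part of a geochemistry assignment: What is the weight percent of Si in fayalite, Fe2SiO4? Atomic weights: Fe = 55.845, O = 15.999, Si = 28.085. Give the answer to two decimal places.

M(Fe2SiO4) = 203.771 g/mol.
Si contributes 1 × 28.085 = 28.085 g per mole.
28.085/203.771 = 0.1378 → 13.78%.

13.78 mass %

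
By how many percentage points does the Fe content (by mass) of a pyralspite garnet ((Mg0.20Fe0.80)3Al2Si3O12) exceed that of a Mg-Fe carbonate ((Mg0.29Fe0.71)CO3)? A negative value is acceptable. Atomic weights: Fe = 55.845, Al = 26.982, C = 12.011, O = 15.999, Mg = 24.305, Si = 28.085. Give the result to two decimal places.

-9.17 percentage points

Fe in (Mg0.20Fe0.80)3Al2Si3O12: molar mass 478.818 g/mol; 2.40×55.845 = 134.028 g → 27.99 wt%.
Fe in (Mg0.29Fe0.71)CO3: molar mass 106.706 g/mol; 0.71×55.845 = 39.650 g → 37.16 wt%.
Difference = 27.99 − 37.16 = -9.17 percentage points.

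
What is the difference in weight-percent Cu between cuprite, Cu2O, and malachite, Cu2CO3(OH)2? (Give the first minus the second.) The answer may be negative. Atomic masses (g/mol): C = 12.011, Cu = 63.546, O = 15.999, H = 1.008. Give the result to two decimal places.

31.34 percentage points

Cu in Cu2O: molar mass 143.091 g/mol; 2×63.546 = 127.092 g → 88.82 wt%.
Cu in Cu2CO3(OH)2: molar mass 221.114 g/mol; 2×63.546 = 127.092 g → 57.48 wt%.
Difference = 88.82 − 57.48 = 31.34 percentage points.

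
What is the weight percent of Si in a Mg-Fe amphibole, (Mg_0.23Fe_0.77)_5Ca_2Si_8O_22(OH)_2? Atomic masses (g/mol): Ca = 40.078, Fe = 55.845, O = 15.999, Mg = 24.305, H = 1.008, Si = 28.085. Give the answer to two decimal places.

Formula mass = 1.15*24.305 + 3.85*55.845 + 2*40.078 + 8*28.085 + 24*15.999 + 2*1.008 = 933.782 g/mol, of which 224.680 g is Si.
So Si makes up 224.680/933.782 = 0.2406 of the mass, i.e. 24.06%.

24.06 wt%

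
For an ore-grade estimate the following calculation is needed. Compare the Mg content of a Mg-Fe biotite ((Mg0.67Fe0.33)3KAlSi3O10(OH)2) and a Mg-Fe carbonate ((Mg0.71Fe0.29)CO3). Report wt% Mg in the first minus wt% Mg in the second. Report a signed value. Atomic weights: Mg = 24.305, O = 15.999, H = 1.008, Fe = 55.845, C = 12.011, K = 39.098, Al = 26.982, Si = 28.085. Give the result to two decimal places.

First mineral: 48.853 g Mg in 448.479 g formula = 10.89 wt% Mg.
Second mineral: 17.257 g Mg in 93.460 g formula = 18.46 wt% Mg.
10.89% − 18.46% gives a difference of -7.57 percentage points.

-7.57 percentage points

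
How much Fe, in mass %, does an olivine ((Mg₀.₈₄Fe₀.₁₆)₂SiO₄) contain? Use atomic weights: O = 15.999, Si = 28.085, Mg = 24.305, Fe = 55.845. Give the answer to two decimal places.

M((Mg₀.₈₄Fe₀.₁₆)₂SiO₄) = 150.784 g/mol.
Fe contributes 0.32 × 55.845 = 17.870 g per mole.
17.870/150.784 = 0.1185 → 11.85%.

11.85 mass %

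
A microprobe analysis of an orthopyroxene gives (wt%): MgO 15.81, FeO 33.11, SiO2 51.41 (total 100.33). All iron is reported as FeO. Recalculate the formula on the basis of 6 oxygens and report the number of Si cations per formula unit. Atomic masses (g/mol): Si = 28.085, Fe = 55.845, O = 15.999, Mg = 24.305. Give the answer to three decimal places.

MgO: 15.81/40.304 = 0.39227 mol → 0.39227 mol Mg, 0.39227 mol O.
FeO: 33.11/71.844 = 0.46086 mol → 0.46086 mol Fe, 0.46086 mol O.
SiO2: 51.41/60.083 = 0.85565 mol → 0.85565 mol Si, 1.71130 mol O.
Total oxygen = 2.56443 mol. Normalization factor = 6/2.56443 = 2.33970.
Si per 6 O = 0.85565 × 2.33970 = 2.002.

2.002 Si apfu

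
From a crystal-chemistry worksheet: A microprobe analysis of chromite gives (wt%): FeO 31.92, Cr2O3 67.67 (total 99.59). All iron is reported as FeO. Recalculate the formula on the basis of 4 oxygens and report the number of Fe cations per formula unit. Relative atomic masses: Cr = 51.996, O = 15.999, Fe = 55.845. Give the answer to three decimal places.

FeO: 31.92/71.844 = 0.44430 mol → 0.44430 mol Fe, 0.44430 mol O.
Cr2O3: 67.67/151.989 = 0.44523 mol → 0.89046 mol Cr, 1.33569 mol O.
Total oxygen = 1.77999 mol. Normalization factor = 4/1.77999 = 2.24720.
Fe per 4 O = 0.44430 × 2.24720 = 0.998.

0.998 Fe apfu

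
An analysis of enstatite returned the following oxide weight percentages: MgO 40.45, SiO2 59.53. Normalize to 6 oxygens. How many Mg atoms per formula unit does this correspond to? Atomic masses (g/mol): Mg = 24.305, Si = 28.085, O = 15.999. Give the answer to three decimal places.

2.017 Mg apfu

40.45 wt% MgO ÷ 40.304 g/mol = 1.00362 mol, giving 1.00362 Mg and 1.00362 O.
59.53 wt% SiO2 ÷ 60.083 g/mol = 0.99080 mol, giving 0.99080 Si and 1.98160 O.
Oxygen sums to 2.98522; scaling by 6/2.98522 = 2.00990 puts the formula on 6 O.
Mg: 1.00362 × 2.00990 = 2.017 atoms per formula unit.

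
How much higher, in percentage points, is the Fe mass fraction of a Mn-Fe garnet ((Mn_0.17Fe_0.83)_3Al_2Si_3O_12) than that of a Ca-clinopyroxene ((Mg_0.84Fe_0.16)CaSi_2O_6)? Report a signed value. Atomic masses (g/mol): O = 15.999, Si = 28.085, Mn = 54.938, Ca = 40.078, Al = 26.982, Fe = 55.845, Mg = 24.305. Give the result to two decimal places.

23.93 percentage points

First mineral: 139.054 g Fe in 497.279 g formula = 27.96 wt% Fe.
Second mineral: 8.935 g Fe in 221.593 g formula = 4.03 wt% Fe.
27.96% − 4.03% gives a difference of 23.93 percentage points.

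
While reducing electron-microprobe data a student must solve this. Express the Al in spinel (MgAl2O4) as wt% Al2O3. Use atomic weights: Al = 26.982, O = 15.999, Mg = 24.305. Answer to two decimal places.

Formula mass = 142.265 g/mol.
2 Al → 1.0000 mol Al2O3 per formula unit; M(Al2O3) = 101.961, so Al2O3 mass = 101.961 g.
101.961/142.265 × 100 = 71.67 wt%.

71.67 wt%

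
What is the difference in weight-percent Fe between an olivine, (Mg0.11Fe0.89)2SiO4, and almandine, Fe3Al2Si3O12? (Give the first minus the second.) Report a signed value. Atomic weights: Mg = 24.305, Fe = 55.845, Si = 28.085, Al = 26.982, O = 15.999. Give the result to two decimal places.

16.84 percentage points

Fe in (Mg0.11Fe0.89)2SiO4: molar mass 196.832 g/mol; 1.78×55.845 = 99.404 g → 50.50 wt%.
Fe in Fe3Al2Si3O12: molar mass 497.742 g/mol; 3×55.845 = 167.535 g → 33.66 wt%.
Difference = 50.50 − 33.66 = 16.84 percentage points.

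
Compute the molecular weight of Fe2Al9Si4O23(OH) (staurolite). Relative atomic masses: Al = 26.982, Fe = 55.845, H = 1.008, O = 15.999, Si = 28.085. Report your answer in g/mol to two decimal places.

851.85 g/mol

M = 2*55.845 + 9*26.982 + 4*28.085 + 24*15.999 + 1*1.008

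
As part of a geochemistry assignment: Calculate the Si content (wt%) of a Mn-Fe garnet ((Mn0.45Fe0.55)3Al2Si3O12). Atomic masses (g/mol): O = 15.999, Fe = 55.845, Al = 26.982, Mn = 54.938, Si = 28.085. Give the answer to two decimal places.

Formula mass = 1.35×54.938 + 1.65×55.845 + 2×26.982 + 3×28.085 + 12×15.999 = 496.518 g/mol, of which 84.255 g is Si.
So Si makes up 84.255/496.518 = 0.1697 of the mass, i.e. 16.97%.

16.97 wt%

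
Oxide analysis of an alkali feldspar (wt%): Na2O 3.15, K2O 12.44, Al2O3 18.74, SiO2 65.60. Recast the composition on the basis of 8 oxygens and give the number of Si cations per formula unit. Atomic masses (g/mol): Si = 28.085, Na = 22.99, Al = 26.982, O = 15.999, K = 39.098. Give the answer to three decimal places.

2.993 Si apfu

3.15 wt% Na2O ÷ 61.979 g/mol = 0.05082 mol, giving 0.10164 Na and 0.05082 O.
12.44 wt% K2O ÷ 94.195 g/mol = 0.13207 mol, giving 0.26414 K and 0.13207 O.
18.74 wt% Al2O3 ÷ 101.961 g/mol = 0.18380 mol, giving 0.36760 Al and 0.55140 O.
65.60 wt% SiO2 ÷ 60.083 g/mol = 1.09182 mol, giving 1.09182 Si and 2.18364 O.
Oxygen sums to 2.91793; scaling by 8/2.91793 = 2.74167 puts the formula on 8 O.
Si: 1.09182 × 2.74167 = 2.993 atoms per formula unit.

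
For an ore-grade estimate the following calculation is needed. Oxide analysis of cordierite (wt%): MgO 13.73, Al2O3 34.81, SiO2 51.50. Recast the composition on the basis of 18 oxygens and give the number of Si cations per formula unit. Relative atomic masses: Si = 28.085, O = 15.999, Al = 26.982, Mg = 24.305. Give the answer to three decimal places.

5.011 Si apfu

MgO (M=40.304): mol = 0.34066; Mg = 0.34066, O = 0.34066.
Al2O3 (M=101.961): mol = 0.34141; Al = 0.68282, O = 1.02423.
SiO2 (M=60.083): mol = 0.85715; Si = 0.85715, O = 1.71430.
ΣO = 3.07919; factor = 18/ΣO = 5.84569.
Si apfu = 0.85715 × 5.84569 = 5.011.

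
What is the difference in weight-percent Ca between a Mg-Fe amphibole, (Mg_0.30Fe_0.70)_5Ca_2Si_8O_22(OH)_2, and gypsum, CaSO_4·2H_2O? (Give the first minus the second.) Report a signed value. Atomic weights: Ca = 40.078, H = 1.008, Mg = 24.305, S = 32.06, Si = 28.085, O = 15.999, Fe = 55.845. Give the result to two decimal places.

M((Mg_0.30Fe_0.70)_5Ca_2Si_8O_22(OH)_2) = 922.743 g/mol, so wt% Ca = 80.156/922.743 × 100 = 8.69%.
M(CaSO_4·2H_2O) = 172.164 g/mol, so wt% Ca = 40.078/172.164 × 100 = 23.28%.
8.69 − 23.28 = -14.59 pp.

-14.59 percentage points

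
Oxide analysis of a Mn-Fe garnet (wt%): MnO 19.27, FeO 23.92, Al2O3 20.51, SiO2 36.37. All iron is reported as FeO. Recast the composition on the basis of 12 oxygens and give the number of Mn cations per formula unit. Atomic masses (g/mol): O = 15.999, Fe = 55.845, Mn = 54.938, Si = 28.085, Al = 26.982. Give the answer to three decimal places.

1.348 Mn apfu

19.27 wt% MnO ÷ 70.937 g/mol = 0.27165 mol, giving 0.27165 Mn and 0.27165 O.
23.92 wt% FeO ÷ 71.844 g/mol = 0.33294 mol, giving 0.33294 Fe and 0.33294 O.
20.51 wt% Al2O3 ÷ 101.961 g/mol = 0.20116 mol, giving 0.40232 Al and 0.60348 O.
36.37 wt% SiO2 ÷ 60.083 g/mol = 0.60533 mol, giving 0.60533 Si and 1.21066 O.
Oxygen sums to 2.41873; scaling by 12/2.41873 = 4.96128 puts the formula on 12 O.
Mn: 0.27165 × 4.96128 = 1.348 atoms per formula unit.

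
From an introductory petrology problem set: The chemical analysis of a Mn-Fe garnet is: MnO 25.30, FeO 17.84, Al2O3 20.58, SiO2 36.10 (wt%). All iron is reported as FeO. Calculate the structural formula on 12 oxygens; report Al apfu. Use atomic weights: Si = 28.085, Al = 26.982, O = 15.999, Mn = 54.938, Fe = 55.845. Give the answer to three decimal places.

MnO (M=70.937): mol = 0.35665; Mn = 0.35665, O = 0.35665.
FeO (M=71.844): mol = 0.24832; Fe = 0.24832, O = 0.24832.
Al2O3 (M=101.961): mol = 0.20184; Al = 0.40368, O = 0.60552.
SiO2 (M=60.083): mol = 0.60084; Si = 0.60084, O = 1.20168.
ΣO = 2.41217; factor = 12/ΣO = 4.97477.
Al apfu = 0.40368 × 4.97477 = 2.008.

2.008 Al apfu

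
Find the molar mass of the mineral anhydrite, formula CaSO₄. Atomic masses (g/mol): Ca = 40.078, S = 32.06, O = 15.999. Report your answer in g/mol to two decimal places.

M = 1·40.078 + 1·32.06 + 4·15.999

136.13 g/mol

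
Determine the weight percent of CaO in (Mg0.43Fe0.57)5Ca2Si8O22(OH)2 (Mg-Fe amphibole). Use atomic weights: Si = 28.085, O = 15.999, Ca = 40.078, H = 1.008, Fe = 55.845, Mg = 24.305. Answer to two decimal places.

12.43 wt%

M((Mg0.43Fe0.57)5Ca2Si8O22(OH)2) = 902.242 g/mol; M(CaO) = 56.077 g/mol.
Moles CaO per formula unit = 2 Ca ÷ 1 = 2.0000.
CaO fraction = (2.0000 × 56.077) / 902.242 = 112.154/902.242 = 0.1243.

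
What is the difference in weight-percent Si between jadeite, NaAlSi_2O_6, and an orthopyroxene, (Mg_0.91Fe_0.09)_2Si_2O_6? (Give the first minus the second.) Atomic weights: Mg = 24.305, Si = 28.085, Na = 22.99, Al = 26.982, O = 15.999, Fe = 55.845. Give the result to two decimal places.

M(NaAlSi_2O_6) = 202.136 g/mol, so wt% Si = 56.170/202.136 × 100 = 27.79%.
M((Mg_0.91Fe_0.09)_2Si_2O_6) = 206.451 g/mol, so wt% Si = 56.170/206.451 × 100 = 27.21%.
27.79 − 27.21 = 0.58 pp.

0.58 percentage points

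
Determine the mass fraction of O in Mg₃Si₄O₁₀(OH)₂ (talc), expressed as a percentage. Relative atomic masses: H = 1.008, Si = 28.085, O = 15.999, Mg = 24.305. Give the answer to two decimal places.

Formula mass = 3×24.305 + 4×28.085 + 12×15.999 + 2×1.008 = 379.259 g/mol, of which 191.988 g is O.
So O makes up 191.988/379.259 = 0.5062 of the mass, i.e. 50.62%.

50.62 mass %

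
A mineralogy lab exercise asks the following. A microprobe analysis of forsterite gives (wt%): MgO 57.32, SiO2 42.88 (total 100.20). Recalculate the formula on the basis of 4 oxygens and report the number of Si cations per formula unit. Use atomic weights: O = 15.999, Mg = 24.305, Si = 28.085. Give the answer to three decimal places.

MgO: 57.32/40.304 = 1.42219 mol → 1.42219 mol Mg, 1.42219 mol O.
SiO2: 42.88/60.083 = 0.71368 mol → 0.71368 mol Si, 1.42736 mol O.
Total oxygen = 2.84955 mol. Normalization factor = 4/2.84955 = 1.40373.
Si per 4 O = 0.71368 × 1.40373 = 1.002.

1.002 Si apfu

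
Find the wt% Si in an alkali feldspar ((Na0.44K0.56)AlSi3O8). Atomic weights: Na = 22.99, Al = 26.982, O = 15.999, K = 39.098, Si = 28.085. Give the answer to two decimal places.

Formula mass = 0.44*22.99 + 0.56*39.098 + 1*26.982 + 3*28.085 + 8*15.999 = 271.239 g/mol, of which 84.255 g is Si.
So Si makes up 84.255/271.239 = 0.3106 of the mass, i.e. 31.06%.

31.06 wt%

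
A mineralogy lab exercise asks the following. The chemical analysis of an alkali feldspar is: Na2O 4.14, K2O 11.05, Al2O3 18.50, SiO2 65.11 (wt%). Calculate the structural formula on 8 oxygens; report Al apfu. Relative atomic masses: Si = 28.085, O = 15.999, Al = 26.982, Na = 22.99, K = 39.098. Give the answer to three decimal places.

1.003 Al apfu

Na2O (M=61.979): mol = 0.06680; Na = 0.13360, O = 0.06680.
K2O (M=94.195): mol = 0.11731; K = 0.23462, O = 0.11731.
Al2O3 (M=101.961): mol = 0.18144; Al = 0.36288, O = 0.54432.
SiO2 (M=60.083): mol = 1.08367; Si = 1.08367, O = 2.16734.
ΣO = 2.89577; factor = 8/ΣO = 2.76265.
Al apfu = 0.36288 × 2.76265 = 1.003.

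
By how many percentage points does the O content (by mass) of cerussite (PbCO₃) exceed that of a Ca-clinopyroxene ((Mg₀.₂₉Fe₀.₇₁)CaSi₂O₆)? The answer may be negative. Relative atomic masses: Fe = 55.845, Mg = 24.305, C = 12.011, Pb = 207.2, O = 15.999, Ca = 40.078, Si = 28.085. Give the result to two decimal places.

M(PbCO₃) = 267.208 g/mol, so wt% O = 47.997/267.208 × 100 = 17.96%.
M((Mg₀.₂₉Fe₀.₇₁)CaSi₂O₆) = 238.940 g/mol, so wt% O = 95.994/238.940 × 100 = 40.17%.
17.96 − 40.17 = -22.21 pp.

-22.21 percentage points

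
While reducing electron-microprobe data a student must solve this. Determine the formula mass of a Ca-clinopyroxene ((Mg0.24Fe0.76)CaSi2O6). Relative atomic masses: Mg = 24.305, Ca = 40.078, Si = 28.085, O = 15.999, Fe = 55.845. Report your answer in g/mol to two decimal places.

240.52 g/mol

M = 0.24·24.305 + 0.76·55.845 + 1·40.078 + 2·28.085 + 6·15.999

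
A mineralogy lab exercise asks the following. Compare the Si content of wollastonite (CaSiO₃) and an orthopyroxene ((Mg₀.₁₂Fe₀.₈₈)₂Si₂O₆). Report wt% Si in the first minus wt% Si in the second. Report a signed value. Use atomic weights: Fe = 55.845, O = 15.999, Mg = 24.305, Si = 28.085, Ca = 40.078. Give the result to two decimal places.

2.26 percentage points

Si in CaSiO₃: molar mass 116.160 g/mol; 1×28.085 = 28.085 g → 24.18 wt%.
Si in (Mg₀.₁₂Fe₀.₈₈)₂Si₂O₆: molar mass 256.284 g/mol; 2×28.085 = 56.170 g → 21.92 wt%.
Difference = 24.18 − 21.92 = 2.26 percentage points.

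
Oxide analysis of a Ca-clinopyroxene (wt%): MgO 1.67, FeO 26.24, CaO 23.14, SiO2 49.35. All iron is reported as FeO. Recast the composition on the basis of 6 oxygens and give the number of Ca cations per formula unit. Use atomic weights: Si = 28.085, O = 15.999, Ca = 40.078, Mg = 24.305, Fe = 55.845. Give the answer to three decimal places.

MgO: 1.67/40.304 = 0.04144 mol → 0.04144 mol Mg, 0.04144 mol O.
FeO: 26.24/71.844 = 0.36524 mol → 0.36524 mol Fe, 0.36524 mol O.
CaO: 23.14/56.077 = 0.41265 mol → 0.41265 mol Ca, 0.41265 mol O.
SiO2: 49.35/60.083 = 0.82136 mol → 0.82136 mol Si, 1.64272 mol O.
Total oxygen = 2.46205 mol. Normalization factor = 6/2.46205 = 2.43699.
Ca per 6 O = 0.41265 × 2.43699 = 1.006.

1.006 Ca apfu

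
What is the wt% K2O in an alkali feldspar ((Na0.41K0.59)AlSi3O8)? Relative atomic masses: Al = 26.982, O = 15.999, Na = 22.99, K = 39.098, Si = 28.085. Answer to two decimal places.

M((Na0.41K0.59)AlSi3O8) = 271.723 g/mol; M(K2O) = 94.195 g/mol.
Moles K2O per formula unit = 0.59 K ÷ 2 = 0.2950.
K2O fraction = (0.2950 × 94.195) / 271.723 = 27.788/271.723 = 0.1023.

10.23 wt%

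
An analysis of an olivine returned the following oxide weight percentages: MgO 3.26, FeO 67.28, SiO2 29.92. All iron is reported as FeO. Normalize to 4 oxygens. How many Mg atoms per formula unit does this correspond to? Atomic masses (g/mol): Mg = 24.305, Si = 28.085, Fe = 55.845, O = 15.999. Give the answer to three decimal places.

0.161 Mg apfu

MgO (M=40.304): mol = 0.08089; Mg = 0.08089, O = 0.08089.
FeO (M=71.844): mol = 0.93647; Fe = 0.93647, O = 0.93647.
SiO2 (M=60.083): mol = 0.49798; Si = 0.49798, O = 0.99596.
ΣO = 2.01332; factor = 4/ΣO = 1.98677.
Mg apfu = 0.08089 × 1.98677 = 0.161.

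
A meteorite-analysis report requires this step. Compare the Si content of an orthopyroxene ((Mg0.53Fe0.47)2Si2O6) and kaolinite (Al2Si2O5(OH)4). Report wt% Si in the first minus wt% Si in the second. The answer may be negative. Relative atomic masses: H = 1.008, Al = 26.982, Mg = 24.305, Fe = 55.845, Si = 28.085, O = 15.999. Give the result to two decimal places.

Si in (Mg0.53Fe0.47)2Si2O6: molar mass 230.422 g/mol; 2×28.085 = 56.170 g → 24.38 wt%.
Si in Al2Si2O5(OH)4: molar mass 258.157 g/mol; 2×28.085 = 56.170 g → 21.76 wt%.
Difference = 24.38 − 21.76 = 2.62 percentage points.

2.62 percentage points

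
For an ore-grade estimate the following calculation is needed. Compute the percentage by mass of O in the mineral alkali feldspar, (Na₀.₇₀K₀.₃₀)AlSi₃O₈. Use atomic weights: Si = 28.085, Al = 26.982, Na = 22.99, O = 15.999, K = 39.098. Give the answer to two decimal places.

47.93 wt%

Formula mass = 0.70·22.99 + 0.30·39.098 + 1·26.982 + 3·28.085 + 8·15.999 = 267.051 g/mol, of which 127.992 g is O.
So O makes up 127.992/267.051 = 0.4793 of the mass, i.e. 47.93%.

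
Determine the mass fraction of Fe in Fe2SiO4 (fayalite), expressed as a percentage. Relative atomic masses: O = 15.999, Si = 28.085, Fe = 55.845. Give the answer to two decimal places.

M(Fe2SiO4) = 203.771 g/mol.
Fe contributes 2 × 55.845 = 111.690 g per mole.
111.690/203.771 = 0.5481 → 54.81%.

54.81 weight percent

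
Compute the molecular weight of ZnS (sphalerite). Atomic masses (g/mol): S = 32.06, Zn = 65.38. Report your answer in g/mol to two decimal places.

The formula mass is the sum 1*65.38 + 1*32.06.

97.44 g/mol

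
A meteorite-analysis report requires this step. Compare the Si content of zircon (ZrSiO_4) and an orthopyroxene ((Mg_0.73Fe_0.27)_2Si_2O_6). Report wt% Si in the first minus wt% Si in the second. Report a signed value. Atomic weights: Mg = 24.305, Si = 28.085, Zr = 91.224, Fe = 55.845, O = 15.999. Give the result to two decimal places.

M(ZrSiO_4) = 183.305 g/mol, so wt% Si = 28.085/183.305 × 100 = 15.32%.
M((Mg_0.73Fe_0.27)_2Si_2O_6) = 217.806 g/mol, so wt% Si = 56.170/217.806 × 100 = 25.79%.
15.32 − 25.79 = -10.47 pp.

-10.47 percentage points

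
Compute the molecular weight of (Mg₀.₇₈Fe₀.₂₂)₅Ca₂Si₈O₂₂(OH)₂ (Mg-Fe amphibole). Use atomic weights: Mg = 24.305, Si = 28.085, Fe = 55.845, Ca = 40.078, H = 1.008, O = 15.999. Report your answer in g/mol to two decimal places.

Mg: 3.90 × 24.305 = 94.7895
Fe: 1.10 × 55.845 = 61.4295
Ca: 2 × 40.078 = 80.1560
Si: 8 × 28.085 = 224.6800
O: 24 × 15.999 = 383.9760
H: 2 × 1.008 = 2.0160
Summing the contributions gives the formula mass.

847.05 g/mol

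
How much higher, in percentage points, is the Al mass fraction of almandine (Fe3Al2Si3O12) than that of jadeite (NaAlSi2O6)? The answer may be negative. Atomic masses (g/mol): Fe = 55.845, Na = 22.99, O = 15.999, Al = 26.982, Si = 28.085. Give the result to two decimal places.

-2.51 percentage points

First mineral: 53.964 g Al in 497.742 g formula = 10.84 wt% Al.
Second mineral: 26.982 g Al in 202.136 g formula = 13.35 wt% Al.
10.84% − 13.35% gives a difference of -2.51 percentage points.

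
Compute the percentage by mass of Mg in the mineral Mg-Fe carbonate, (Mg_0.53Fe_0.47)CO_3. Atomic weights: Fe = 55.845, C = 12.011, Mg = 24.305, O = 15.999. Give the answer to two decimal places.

12.99 mass %

Molar mass of (Mg_0.53Fe_0.47)CO_3: 0.53×24.305 + 0.47×55.845 + 1×12.011 + 3×15.999 = 99.137 g/mol.
Mass of Mg per formula unit: 0.53 × 24.305 = 12.882 g.
Weight fraction Mg = 12.882 / 99.137 = 0.1299.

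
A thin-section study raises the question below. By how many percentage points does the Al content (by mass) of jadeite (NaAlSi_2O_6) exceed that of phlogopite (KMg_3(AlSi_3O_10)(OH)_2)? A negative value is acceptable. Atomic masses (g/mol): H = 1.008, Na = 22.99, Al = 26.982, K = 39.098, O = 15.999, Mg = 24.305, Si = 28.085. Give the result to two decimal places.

Al in NaAlSi_2O_6: molar mass 202.136 g/mol; 1×26.982 = 26.982 g → 13.35 wt%.
Al in KMg_3(AlSi_3O_10)(OH)_2: molar mass 417.254 g/mol; 1×26.982 = 26.982 g → 6.47 wt%.
Difference = 13.35 − 6.47 = 6.88 percentage points.

6.88 percentage points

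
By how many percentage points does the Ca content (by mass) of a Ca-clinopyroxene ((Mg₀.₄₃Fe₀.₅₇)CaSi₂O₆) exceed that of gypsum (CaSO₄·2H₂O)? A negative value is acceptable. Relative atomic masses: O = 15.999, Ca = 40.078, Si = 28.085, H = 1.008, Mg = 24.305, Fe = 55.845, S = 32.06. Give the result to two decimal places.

Ca in (Mg₀.₄₃Fe₀.₅₇)CaSi₂O₆: molar mass 234.525 g/mol; 1×40.078 = 40.078 g → 17.09 wt%.
Ca in CaSO₄·2H₂O: molar mass 172.164 g/mol; 1×40.078 = 40.078 g → 23.28 wt%.
Difference = 17.09 − 23.28 = -6.19 percentage points.

-6.19 percentage points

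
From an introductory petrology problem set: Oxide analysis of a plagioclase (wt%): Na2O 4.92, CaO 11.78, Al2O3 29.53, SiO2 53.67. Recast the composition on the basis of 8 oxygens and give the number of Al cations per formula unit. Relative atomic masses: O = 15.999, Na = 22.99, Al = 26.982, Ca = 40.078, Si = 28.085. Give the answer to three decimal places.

Na2O (M=61.979): mol = 0.07938; Na = 0.15876, O = 0.07938.
CaO (M=56.077): mol = 0.21007; Ca = 0.21007, O = 0.21007.
Al2O3 (M=101.961): mol = 0.28962; Al = 0.57924, O = 0.86886.
SiO2 (M=60.083): mol = 0.89326; Si = 0.89326, O = 1.78652.
ΣO = 2.94483; factor = 8/ΣO = 2.71663.
Al apfu = 0.57924 × 2.71663 = 1.574.

1.574 Al apfu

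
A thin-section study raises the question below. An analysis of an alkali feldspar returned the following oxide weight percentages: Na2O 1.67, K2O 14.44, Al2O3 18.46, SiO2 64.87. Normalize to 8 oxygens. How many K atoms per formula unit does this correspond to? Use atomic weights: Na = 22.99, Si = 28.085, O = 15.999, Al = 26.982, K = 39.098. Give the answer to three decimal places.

Na2O (M=61.979): mol = 0.02694; Na = 0.05388, O = 0.02694.
K2O (M=94.195): mol = 0.15330; K = 0.30660, O = 0.15330.
Al2O3 (M=101.961): mol = 0.18105; Al = 0.36210, O = 0.54315.
SiO2 (M=60.083): mol = 1.07967; Si = 1.07967, O = 2.15934.
ΣO = 2.88273; factor = 8/ΣO = 2.77515.
K apfu = 0.30660 × 2.77515 = 0.851.

0.851 K apfu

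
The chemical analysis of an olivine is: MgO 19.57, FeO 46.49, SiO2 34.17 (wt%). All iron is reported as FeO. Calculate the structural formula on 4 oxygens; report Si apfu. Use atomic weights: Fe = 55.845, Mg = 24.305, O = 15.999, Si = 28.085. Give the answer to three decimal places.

MgO: 19.57/40.304 = 0.48556 mol → 0.48556 mol Mg, 0.48556 mol O.
FeO: 46.49/71.844 = 0.64710 mol → 0.64710 mol Fe, 0.64710 mol O.
SiO2: 34.17/60.083 = 0.56871 mol → 0.56871 mol Si, 1.13742 mol O.
Total oxygen = 2.27008 mol. Normalization factor = 4/2.27008 = 1.76205.
Si per 4 O = 0.56871 × 1.76205 = 1.002.

1.002 Si apfu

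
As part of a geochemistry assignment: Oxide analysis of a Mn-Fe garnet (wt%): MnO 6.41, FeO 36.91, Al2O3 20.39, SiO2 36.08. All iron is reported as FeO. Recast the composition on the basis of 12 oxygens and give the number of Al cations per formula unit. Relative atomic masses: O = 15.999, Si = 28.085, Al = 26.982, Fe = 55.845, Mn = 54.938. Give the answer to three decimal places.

1.996 Al apfu

MnO (M=70.937): mol = 0.09036; Mn = 0.09036, O = 0.09036.
FeO (M=71.844): mol = 0.51375; Fe = 0.51375, O = 0.51375.
Al2O3 (M=101.961): mol = 0.19998; Al = 0.39996, O = 0.59994.
SiO2 (M=60.083): mol = 0.60050; Si = 0.60050, O = 1.20100.
ΣO = 2.40505; factor = 12/ΣO = 4.98950.
Al apfu = 0.39996 × 4.98950 = 1.996.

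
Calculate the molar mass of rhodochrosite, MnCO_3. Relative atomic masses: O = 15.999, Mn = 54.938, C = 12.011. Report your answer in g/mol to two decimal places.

114.95 g/mol

Mn: 1 × 54.938 = 54.9380
C: 1 × 12.011 = 12.0110
O: 3 × 15.999 = 47.9970
Summing the contributions gives the formula mass.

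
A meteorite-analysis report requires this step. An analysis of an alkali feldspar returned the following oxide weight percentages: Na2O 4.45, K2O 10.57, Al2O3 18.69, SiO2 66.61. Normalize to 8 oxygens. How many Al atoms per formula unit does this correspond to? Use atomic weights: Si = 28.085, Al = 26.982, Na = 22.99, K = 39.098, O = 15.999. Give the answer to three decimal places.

Na2O: 4.45/61.979 = 0.07180 mol → 0.14360 mol Na, 0.07180 mol O.
K2O: 10.57/94.195 = 0.11221 mol → 0.22442 mol K, 0.11221 mol O.
Al2O3: 18.69/101.961 = 0.18331 mol → 0.36662 mol Al, 0.54993 mol O.
SiO2: 66.61/60.083 = 1.10863 mol → 1.10863 mol Si, 2.21726 mol O.
Total oxygen = 2.95120 mol. Normalization factor = 8/2.95120 = 2.71076.
Al per 8 O = 0.36662 × 2.71076 = 0.994.

0.994 Al apfu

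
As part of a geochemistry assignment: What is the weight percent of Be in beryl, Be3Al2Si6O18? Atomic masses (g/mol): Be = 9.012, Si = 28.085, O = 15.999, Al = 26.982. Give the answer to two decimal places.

M(Be3Al2Si6O18) = 537.492 g/mol.
Be contributes 3 × 9.012 = 27.036 g per mole.
27.036/537.492 = 0.0503 → 5.03%.

5.03 mass %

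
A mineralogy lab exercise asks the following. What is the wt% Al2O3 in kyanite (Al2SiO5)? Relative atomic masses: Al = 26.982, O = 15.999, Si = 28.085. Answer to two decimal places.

Formula mass = 162.044 g/mol.
2 Al → 1.0000 mol Al2O3 per formula unit; M(Al2O3) = 101.961, so Al2O3 mass = 101.961 g.
101.961/162.044 × 100 = 62.92 wt%.

62.92 wt%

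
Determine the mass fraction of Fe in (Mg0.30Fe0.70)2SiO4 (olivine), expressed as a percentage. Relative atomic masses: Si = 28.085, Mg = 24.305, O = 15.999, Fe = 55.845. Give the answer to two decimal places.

42.30 wt%

M((Mg0.30Fe0.70)2SiO4) = 184.847 g/mol.
Fe contributes 1.40 × 55.845 = 78.183 g per mole.
78.183/184.847 = 0.4230 → 42.30%.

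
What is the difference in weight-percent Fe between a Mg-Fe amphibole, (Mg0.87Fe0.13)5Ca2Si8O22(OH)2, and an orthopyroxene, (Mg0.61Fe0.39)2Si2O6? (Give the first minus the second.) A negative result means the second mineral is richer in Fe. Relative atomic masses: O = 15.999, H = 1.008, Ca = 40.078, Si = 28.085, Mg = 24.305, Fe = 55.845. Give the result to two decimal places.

Fe in (Mg0.87Fe0.13)5Ca2Si8O22(OH)2: molar mass 832.854 g/mol; 0.65×55.845 = 36.299 g → 4.36 wt%.
Fe in (Mg0.61Fe0.39)2Si2O6: molar mass 225.375 g/mol; 0.78×55.845 = 43.559 g → 19.33 wt%.
Difference = 4.36 − 19.33 = -14.97 percentage points.

-14.97 percentage points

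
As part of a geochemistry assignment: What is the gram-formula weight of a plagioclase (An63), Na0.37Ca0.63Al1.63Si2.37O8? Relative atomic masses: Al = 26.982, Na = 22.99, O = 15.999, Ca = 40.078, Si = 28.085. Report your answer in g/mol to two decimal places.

M = 0.37*22.99 + 0.63*40.078 + 1.63*26.982 + 2.37*28.085 + 8*15.999

272.29 g/mol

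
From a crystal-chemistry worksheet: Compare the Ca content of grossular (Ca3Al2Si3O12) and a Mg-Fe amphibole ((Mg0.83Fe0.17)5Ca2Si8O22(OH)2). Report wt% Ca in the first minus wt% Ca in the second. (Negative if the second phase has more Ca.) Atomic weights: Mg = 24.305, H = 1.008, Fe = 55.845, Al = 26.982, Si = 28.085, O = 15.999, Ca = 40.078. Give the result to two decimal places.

17.14 percentage points

M(Ca3Al2Si3O12) = 450.441 g/mol, so wt% Ca = 120.234/450.441 × 100 = 26.69%.
M((Mg0.83Fe0.17)5Ca2Si8O22(OH)2) = 839.162 g/mol, so wt% Ca = 80.156/839.162 × 100 = 9.55%.
26.69 − 9.55 = 17.14 pp.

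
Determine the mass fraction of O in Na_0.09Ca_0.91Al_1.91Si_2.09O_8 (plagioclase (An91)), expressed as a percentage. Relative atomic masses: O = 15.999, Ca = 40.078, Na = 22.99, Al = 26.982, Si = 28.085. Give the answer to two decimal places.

Molar mass of Na_0.09Ca_0.91Al_1.91Si_2.09O_8: 0.09*22.99 + 0.91*40.078 + 1.91*26.982 + 2.09*28.085 + 8*15.999 = 276.765 g/mol.
Mass of O per formula unit: 8 × 15.999 = 127.992 g.
Weight fraction O = 127.992 / 276.765 = 0.4625.

46.25 mass %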